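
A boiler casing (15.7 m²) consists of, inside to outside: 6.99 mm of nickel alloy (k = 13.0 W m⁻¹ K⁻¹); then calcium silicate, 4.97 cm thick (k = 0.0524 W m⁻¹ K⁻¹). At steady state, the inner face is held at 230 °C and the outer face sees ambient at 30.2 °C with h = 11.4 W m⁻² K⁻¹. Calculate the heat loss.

Q = 3.03 kW

Series thermal resistances, inner to outer:
  R_nickel alloy = L/(kA) = 0.00699/(13.0·15.7) = 3.425×10^-5 K/W
  R_calcium silicate = L/(kA) = 0.0497/(0.0524·15.7) = 0.06041 K/W
  R_conv,out = 1/(hA) = 1/(11.4·15.7) = 0.005587 K/W
ΣR = 3.425×10^-5 + 0.06041 + 0.005587 = 0.06603 K/W
Q = ΔT/ΣR = (230 °C − 30.2 °C)/0.06603 = 3030 W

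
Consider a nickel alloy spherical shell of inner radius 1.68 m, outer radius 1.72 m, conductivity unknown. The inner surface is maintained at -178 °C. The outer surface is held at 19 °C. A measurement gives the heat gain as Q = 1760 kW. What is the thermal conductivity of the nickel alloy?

ΣR = ΔT/Q = |-178 − 19|/1.76×10^6 = 1.119×10^-4 K/W
(1/r₁−1/r₂)/(4πk) = 1.119×10^-4 ⇒ k = 0.01384/(4π·1.119×10^-4) = 9.84 W/m·K

k = 9.84 W/m·K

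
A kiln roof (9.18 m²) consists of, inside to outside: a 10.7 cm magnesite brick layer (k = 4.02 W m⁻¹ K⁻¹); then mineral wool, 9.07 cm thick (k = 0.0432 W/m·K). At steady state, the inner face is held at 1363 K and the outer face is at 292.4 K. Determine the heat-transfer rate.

Q = 4620 W

Resistance network (inner→outer):
  R_magnesite brick = L/(kA) = 0.107/(4.02·9.18) = 0.002899 K/W
  R_mineral wool = L/(kA) = 0.0907/(0.0432·9.18) = 0.2287 K/W
ΣR = 0.002899 + 0.2287 = 0.2316 K/W
Q = ΔT/ΣR = (1363 K − 292.4 K)/0.2316 = 4620 W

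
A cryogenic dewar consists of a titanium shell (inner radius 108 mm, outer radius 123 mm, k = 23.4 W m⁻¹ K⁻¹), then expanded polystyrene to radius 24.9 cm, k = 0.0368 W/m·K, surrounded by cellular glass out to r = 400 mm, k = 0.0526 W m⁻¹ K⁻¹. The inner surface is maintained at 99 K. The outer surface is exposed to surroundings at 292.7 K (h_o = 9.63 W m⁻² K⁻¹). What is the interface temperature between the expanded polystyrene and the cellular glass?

T = 252.3 K

Resistance network (inner→outer):
  R_titanium = (1/0.108 − 1/0.123)/(4πk) = 1.129/(4π·23.4) = 0.003840 K/W
  R_expanded polystyrene = (1/0.123 − 1/0.249)/(4πk) = 4.114/(4π·0.0368) = 8.896 K/W
  R_cellular glass = (1/0.249 − 1/0.400)/(4πk) = 1.516/(4π·0.0526) = 2.294 K/W
  R_conv,out = 1/(4πr²h) = 1/(4π·0.400²·9.63) = 0.05165 K/W
ΣR = 0.003840 + 8.896 + 2.294 + 0.05165 = 11.25 K/W
Q = ΔT/ΣR = (99 K − 292.7 K)/11.25 = -17.22 W
From the inner boundary to the expanded polystyrene/cellular glass interface, ΣR_partial = 8.900 K/W.
T_interface = T_in − Q·ΣR_partial = 99 K − (-17.22)(8.900) = 252.3 K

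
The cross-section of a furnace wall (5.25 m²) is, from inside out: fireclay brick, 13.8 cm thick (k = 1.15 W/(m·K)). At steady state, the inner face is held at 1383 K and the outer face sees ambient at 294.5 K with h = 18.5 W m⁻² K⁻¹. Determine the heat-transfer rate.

Q = 32.8 kW

Resistance network (inner→outer):
  R_fireclay brick = L/(kA) = 0.138/(1.15·5.25) = 0.02286 K/W
  R_conv,out = 1/(hA) = 1/(18.5·5.25) = 0.01030 K/W
ΣR = 0.02286 + 0.01030 = 0.03316 K/W
Q = ΔT/ΣR = (1383 K − 294.5 K)/0.03316 = 32800 W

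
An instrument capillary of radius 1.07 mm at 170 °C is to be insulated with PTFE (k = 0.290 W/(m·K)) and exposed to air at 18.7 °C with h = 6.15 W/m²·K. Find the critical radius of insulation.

r_cr = 4.72 cm

For a cylinder, r_cr = k_ins/h = 0.290/6.15 = 0.0472 m = 4.72 cm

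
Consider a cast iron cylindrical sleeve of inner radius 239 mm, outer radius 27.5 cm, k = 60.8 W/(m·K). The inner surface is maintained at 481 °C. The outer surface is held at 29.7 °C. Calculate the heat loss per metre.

Q' = 2πk·ΔT/ln(r₂/r₁) = 2π × 60.8 × 451.3 / ln(0.275/0.239) = 1.23×10^6 W/m

Q' = 1230 kW/m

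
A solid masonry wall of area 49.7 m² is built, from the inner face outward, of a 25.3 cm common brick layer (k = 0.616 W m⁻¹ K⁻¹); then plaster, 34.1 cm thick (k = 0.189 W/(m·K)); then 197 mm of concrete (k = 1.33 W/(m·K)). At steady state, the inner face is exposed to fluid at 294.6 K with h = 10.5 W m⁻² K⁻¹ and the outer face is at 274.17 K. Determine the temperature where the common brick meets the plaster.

Series thermal resistances, inner to outer:
  R_conv,in = 1/(hA) = 1/(10.5·49.7) = 0.001916 K/W
  R_common brick = L/(kA) = 0.253/(0.616·49.7) = 0.008264 K/W
  R_plaster = L/(kA) = 0.341/(0.189·49.7) = 0.03630 K/W
  R_concrete = L/(kA) = 0.197/(1.33·49.7) = 0.002980 K/W
ΣR = 0.001916 + 0.008264 + 0.03630 + 0.002980 = 0.04946 K/W
Q = ΔT/ΣR = (294.6 K − 274.17 K)/0.04946 = 413.1 W
From the inner boundary to the common brick/plaster interface, ΣR_partial = 0.01018 K/W.
T_interface = T_in − Q·ΣR_partial = 294.6 K − (413.1)(0.01018) = 290.4 K

T = 290.4 K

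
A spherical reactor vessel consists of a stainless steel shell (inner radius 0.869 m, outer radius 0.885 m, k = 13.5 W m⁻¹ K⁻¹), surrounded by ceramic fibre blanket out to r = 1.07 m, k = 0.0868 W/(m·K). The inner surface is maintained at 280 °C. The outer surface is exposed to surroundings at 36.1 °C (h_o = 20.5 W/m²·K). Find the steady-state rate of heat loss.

Series thermal resistances, inner to outer:
  R_stainless steel = (1/0.869 − 1/0.885)/(4πk) = 0.02080/(4π·13.5) = 1.226×10^-4 K/W
  R_ceramic fibre blanket = (1/0.885 − 1/1.07)/(4πk) = 0.1954/(4π·0.0868) = 0.1791 K/W
  R_conv,out = 1/(4πr²h) = 1/(4π·1.07²·20.5) = 0.003391 K/W
ΣR = 1.226×10^-4 + 0.1791 + 0.003391 = 0.1826 K/W
Q = ΔT/ΣR = (280 °C − 36.1 °C)/0.1826 = 1340 W

Q = 1340 W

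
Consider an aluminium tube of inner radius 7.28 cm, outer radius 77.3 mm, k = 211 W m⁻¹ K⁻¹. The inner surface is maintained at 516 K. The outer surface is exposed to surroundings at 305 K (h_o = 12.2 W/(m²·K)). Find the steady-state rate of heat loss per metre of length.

Q' = 1250 W/m

Resistance network (inner→outer):
  R'_aluminium = ln(0.0773/0.0728)/(2πk) = 0.05998/(2π·211) = 4.524×10^-5 m·K/W
  R'_conv,out = 1/(2πr h) = 1/(2π·0.0773·12.2) = 0.1688 m·K/W
ΣR = 4.524×10^-5 + 0.1688 = 0.1688 m·K/W
Q' = ΔT/ΣR = (516 K − 305 K)/0.1688 = 1250 W/m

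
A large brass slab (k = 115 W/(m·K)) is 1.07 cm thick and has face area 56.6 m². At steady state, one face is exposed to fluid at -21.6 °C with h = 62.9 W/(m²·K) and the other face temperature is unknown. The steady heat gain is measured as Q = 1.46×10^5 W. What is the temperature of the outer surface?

Sum the resistances:
  R_conv,in = 1/(hA) = 1/(62.9·56.6) = 2.809×10^-4 K/W
  R_brass = L/(kA) = 0.0107/(115·56.6) = 1.644×10^-6 K/W
ΣR = 2.825×10^-4 K/W
ΔT = Q·ΣR = 1.46×10^5 × 2.825×10^-4 = 41.24 K
Heat flows inward, so T_out = T_in + ΔT = -21.6 + 41.24 = 19.6 °C

T_out = 19.6 °C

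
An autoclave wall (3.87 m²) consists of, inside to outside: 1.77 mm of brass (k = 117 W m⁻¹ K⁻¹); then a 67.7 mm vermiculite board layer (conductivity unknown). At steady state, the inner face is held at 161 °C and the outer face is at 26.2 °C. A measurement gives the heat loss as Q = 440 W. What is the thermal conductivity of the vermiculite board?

ΣR = ΔT/Q = |161 − 26.2|/440 = 0.3064 K/W
Known resistances:
  R_brass = L/(kA) = 0.00177/(117·3.87) = 3.909×10^-6 K/W
R_vermiculite board = ΣR − ΣR_known = 0.3064 − 3.909×10^-6 = 0.3064 K/W
L/(kA) = 0.3064 ⇒ k = 0.0677/(0.3064·3.87) = 0.0571 W/m·K

k = 0.0571 W/m·K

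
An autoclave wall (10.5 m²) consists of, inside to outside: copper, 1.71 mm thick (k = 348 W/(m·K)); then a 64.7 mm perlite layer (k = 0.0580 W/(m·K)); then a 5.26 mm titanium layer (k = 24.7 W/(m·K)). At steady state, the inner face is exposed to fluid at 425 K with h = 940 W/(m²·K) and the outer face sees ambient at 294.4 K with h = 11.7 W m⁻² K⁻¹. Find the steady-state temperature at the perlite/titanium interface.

Treat each layer as a resistance in series:
  R_conv,in = 1/(hA) = 1/(940·10.5) = 1.013×10^-4 K/W
  R_copper = L/(kA) = 0.00171/(348·10.5) = 4.680×10^-7 K/W
  R_perlite = L/(kA) = 0.0647/(0.0580·10.5) = 0.1062 K/W
  R_titanium = L/(kA) = 0.00526/(24.7·10.5) = 2.028×10^-5 K/W
  R_conv,out = 1/(hA) = 1/(11.7·10.5) = 0.008140 K/W
ΣR = 1.013×10^-4 + 4.680×10^-7 + 0.1062 + 2.028×10^-5 + 0.008140 = 0.1145 K/W
Q = ΔT/ΣR = (425 K − 294.4 K)/0.1145 = 1141 W
From the inner boundary to the perlite/titanium interface, ΣR_partial = 0.1063 K/W.
T_interface = T_in − Q·ΣR_partial = 425 K − (1141)(0.1063) = 303.7 K

T = 303.7 K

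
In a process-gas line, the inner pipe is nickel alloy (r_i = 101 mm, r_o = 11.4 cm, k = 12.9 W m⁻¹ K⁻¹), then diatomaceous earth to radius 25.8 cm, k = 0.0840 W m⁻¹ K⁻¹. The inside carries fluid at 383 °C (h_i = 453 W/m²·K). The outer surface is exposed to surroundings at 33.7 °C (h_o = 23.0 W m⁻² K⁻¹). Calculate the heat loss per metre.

Q' = 221 W/m

Series thermal resistances, inner to outer:
  R'_conv,in = 1/(2πr h) = 1/(2π·0.101·453) = 0.003479 m·K/W
  R'_nickel alloy = ln(0.114/0.101)/(2πk) = 0.1211/(2π·12.9) = 0.001494 m·K/W
  R'_diatomaceous earth = ln(0.258/0.114)/(2πk) = 0.8168/(2π·0.0840) = 1.548 m·K/W
  R'_conv,out = 1/(2πr h) = 1/(2π·0.258·23.0) = 0.02682 m·K/W
ΣR = 0.003479 + 0.001494 + 1.548 + 0.02682 = 1.580 m·K/W
Q' = ΔT/ΣR = (383 °C − 33.7 °C)/1.580 = 221 W/m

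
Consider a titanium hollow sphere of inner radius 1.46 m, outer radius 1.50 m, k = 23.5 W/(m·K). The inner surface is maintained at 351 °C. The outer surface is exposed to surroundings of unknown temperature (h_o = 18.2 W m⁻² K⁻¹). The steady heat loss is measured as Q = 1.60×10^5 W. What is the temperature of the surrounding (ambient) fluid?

T_out = 30.2 °C

Series resistances:
  R_titanium = (1/1.46 − 1/1.50)/(4πk) = 0.01826/(4π·23.5) = 6.185×10^-5 K/W
  R_conv,out = 1/(4πr²h) = 1/(4π·1.50²·18.2) = 0.001943 K/W
ΣR = 0.002005 K/W
ΔT = Q·ΣR = 1.60×10^5 × 0.002005 = 320.8 K
Heat flows outward, so T_out = T_in − ΔT = 351 − 320.8 = 30.2 °C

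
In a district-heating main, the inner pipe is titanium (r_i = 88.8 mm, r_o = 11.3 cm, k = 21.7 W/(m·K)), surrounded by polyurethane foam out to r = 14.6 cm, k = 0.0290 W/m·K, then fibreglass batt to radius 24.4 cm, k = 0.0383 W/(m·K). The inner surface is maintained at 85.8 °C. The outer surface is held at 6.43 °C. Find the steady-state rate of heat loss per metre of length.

Q' = 22.4 W/m

Treat each layer as a resistance in series:
  R'_titanium = ln(0.113/0.0888)/(2πk) = 0.2410/(2π·21.7) = 0.001768 m·K/W
  R'_polyurethane foam = ln(0.146/0.113)/(2πk) = 0.2562/(2π·0.0290) = 1.406 m·K/W
  R'_fibreglass batt = ln(0.244/0.146)/(2πk) = 0.5136/(2π·0.0383) = 2.134 m·K/W
ΣR = 0.001768 + 1.406 + 2.134 = 3.542 m·K/W
Q' = ΔT/ΣR = (85.8 °C − 6.43 °C)/3.542 = 22.4 W/m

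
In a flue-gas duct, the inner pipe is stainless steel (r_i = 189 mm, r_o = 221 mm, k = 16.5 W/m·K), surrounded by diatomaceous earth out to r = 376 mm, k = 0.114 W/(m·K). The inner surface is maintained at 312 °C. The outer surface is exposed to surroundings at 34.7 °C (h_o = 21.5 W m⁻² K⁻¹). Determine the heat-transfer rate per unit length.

Q' = 363 W/m

Treat each layer as a resistance in series:
  R'_stainless steel = ln(0.221/0.189)/(2πk) = 0.1564/(2π·16.5) = 0.001509 m·K/W
  R'_diatomaceous earth = ln(0.376/0.221)/(2πk) = 0.5314/(2π·0.114) = 0.7419 m·K/W
  R'_conv,out = 1/(2πr h) = 1/(2π·0.376·21.5) = 0.01969 m·K/W
ΣR = 0.001509 + 0.7419 + 0.01969 = 0.7631 m·K/W
Q' = ΔT/ΣR = (312 °C − 34.7 °C)/0.7631 = 363 W/m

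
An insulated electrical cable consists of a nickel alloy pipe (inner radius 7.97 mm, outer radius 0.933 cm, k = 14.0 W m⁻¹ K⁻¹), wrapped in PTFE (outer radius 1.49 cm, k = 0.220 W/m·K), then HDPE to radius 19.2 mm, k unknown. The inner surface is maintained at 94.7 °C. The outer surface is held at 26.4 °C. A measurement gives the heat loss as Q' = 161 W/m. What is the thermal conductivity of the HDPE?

ΣR = ΔT/Q' = |94.7 − 26.4|/161 = 0.4242 m·K/W
Known resistances:
  R'_nickel alloy = ln(0.00933/0.00797)/(2πk) = 0.1576/(2π·14.0) = 0.001791 m·K/W
  R'_PTFE = ln(0.0149/0.00933)/(2πk) = 0.4681/(2π·0.220) = 0.3387 m·K/W
R_HDPE = ΣR − ΣR_known = 0.4242 − 0.3405 = 0.08370 m·K/W
ln(r₂/r₁)/(2πk) = 0.08370 ⇒ k = 0.2535/(2π·0.08370) = 0.482 W/m·K

k = 0.482 W/m·K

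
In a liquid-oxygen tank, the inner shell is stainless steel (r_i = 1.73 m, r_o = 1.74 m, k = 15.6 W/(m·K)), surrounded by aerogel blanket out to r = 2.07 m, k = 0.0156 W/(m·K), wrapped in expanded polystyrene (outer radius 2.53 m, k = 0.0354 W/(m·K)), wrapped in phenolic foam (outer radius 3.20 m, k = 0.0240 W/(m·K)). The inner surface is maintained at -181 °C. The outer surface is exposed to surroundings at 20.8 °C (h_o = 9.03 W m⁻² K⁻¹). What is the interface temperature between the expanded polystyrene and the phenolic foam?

Resistance network (inner→outer):
  R_stainless steel = (1/1.73 − 1/1.74)/(4πk) = 0.003322/(4π·15.6) = 1.695×10^-5 K/W
  R_aerogel blanket = (1/1.74 − 1/2.07)/(4πk) = 0.09162/(4π·0.0156) = 0.4674 K/W
  R_expanded polystyrene = (1/2.07 − 1/2.53)/(4πk) = 0.08783/(4π·0.0354) = 0.1974 K/W
  R_phenolic foam = (1/2.53 − 1/3.20)/(4πk) = 0.08276/(4π·0.0240) = 0.2744 K/W
  R_conv,out = 1/(4πr²h) = 1/(4π·3.20²·9.03) = 8.606×10^-4 K/W
ΣR = 1.695×10^-5 + 0.4674 + 0.1974 + 0.2744 + 8.606×10^-4 = 0.9401 K/W
Q = ΔT/ΣR = (-181 °C − 20.8 °C)/0.9401 = -214.7 W
From the inner boundary to the expanded polystyrene/phenolic foam interface, ΣR_partial = 0.6648 K/W.
T_interface = T_in − Q·ΣR_partial = -181 °C − (-214.7)(0.6648) = -38.3 °C

T = -38.3 °C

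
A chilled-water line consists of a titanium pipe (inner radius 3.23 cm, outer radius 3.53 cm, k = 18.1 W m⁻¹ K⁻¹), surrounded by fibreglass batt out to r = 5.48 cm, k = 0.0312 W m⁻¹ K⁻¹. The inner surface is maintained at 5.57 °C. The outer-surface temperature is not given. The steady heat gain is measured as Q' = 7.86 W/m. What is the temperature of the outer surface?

Series resistances:
  R'_titanium = ln(0.0353/0.0323)/(2πk) = 0.08882/(2π·18.1) = 7.810×10^-4 m·K/W
  R'_fibreglass batt = ln(0.0548/0.0353)/(2πk) = 0.4398/(2π·0.0312) = 2.244 m·K/W
ΣR = 2.244 m·K/W
ΔT = Q'·ΣR = 7.86 × 2.244 = 17.64 K
Heat flows inward, so T_out = T_in + ΔT = 5.57 + 17.64 = 23.2 °C

T_out = 23.2 °C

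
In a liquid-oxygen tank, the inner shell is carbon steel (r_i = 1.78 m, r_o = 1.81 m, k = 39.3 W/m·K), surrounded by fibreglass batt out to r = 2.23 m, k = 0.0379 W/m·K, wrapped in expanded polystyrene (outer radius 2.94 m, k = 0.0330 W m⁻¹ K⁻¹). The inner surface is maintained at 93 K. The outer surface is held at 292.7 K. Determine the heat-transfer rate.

Treat each layer as a resistance in series:
  R_carbon steel = (1/1.78 − 1/1.81)/(4πk) = 0.009312/(4π·39.3) = 1.885×10^-5 K/W
  R_fibreglass batt = (1/1.81 − 1/2.23)/(4πk) = 0.1041/(4π·0.0379) = 0.2185 K/W
  R_expanded polystyrene = (1/2.23 − 1/2.94)/(4πk) = 0.1083/(4π·0.0330) = 0.2611 K/W
ΣR = 1.885×10^-5 + 0.2185 + 0.2611 = 0.4796 K/W
Q = ΔT/ΣR = (93 K − 292.7 K)/0.4796 = -416 W
(Negative Q ⇒ heat flows inward; heat gain = 416 W.)

Q = 416 W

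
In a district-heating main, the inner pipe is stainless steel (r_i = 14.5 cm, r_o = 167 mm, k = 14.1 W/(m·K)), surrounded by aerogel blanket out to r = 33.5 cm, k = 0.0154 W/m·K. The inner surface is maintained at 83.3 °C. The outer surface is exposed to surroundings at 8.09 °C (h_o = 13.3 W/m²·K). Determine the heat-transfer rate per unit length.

Q' = 10.4 W/m

Resistance network (inner→outer):
  R'_stainless steel = ln(0.167/0.145)/(2πk) = 0.1413/(2π·14.1) = 0.001594 m·K/W
  R'_aerogel blanket = ln(0.335/0.167)/(2πk) = 0.6961/(2π·0.0154) = 7.194 m·K/W
  R'_conv,out = 1/(2πr h) = 1/(2π·0.335·13.3) = 0.03572 m·K/W
ΣR = 0.001594 + 7.194 + 0.03572 = 7.231 m·K/W
Q' = ΔT/ΣR = (83.3 °C − 8.09 °C)/7.231 = 10.4 W/m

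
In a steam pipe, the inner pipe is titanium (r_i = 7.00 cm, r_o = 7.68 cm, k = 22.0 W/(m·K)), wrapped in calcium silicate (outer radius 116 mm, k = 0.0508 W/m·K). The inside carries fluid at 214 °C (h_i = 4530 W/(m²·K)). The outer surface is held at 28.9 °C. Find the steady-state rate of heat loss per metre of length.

Series thermal resistances, inner to outer:
  R'_conv,in = 1/(2πr h) = 1/(2π·0.0700·4530) = 5.019×10^-4 m·K/W
  R'_titanium = ln(0.0768/0.0700)/(2πk) = 0.09271/(2π·22.0) = 6.707×10^-4 m·K/W
  R'_calcium silicate = ln(0.116/0.0768)/(2πk) = 0.4124/(2π·0.0508) = 1.292 m·K/W
ΣR = 5.019×10^-4 + 6.707×10^-4 + 1.292 = 1.293 m·K/W
Q' = ΔT/ΣR = (214 °C − 28.9 °C)/1.293 = 143 W/m

Q' = 143 W/m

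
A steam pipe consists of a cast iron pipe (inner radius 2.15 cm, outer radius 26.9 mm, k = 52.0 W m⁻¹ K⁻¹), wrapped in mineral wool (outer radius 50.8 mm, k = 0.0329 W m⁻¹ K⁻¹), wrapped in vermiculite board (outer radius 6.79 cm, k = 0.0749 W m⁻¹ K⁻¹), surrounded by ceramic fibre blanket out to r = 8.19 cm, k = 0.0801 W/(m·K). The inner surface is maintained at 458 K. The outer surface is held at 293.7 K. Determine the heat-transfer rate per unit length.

Q' = 40.4 W/m

Treat each layer as a resistance in series:
  R'_cast iron = ln(0.0269/0.0215)/(2πk) = 0.2241/(2π·52.0) = 6.858×10^-4 m·K/W
  R'_mineral wool = ln(0.0508/0.0269)/(2πk) = 0.6358/(2π·0.0329) = 3.076 m·K/W
  R'_vermiculite board = ln(0.0679/0.0508)/(2πk) = 0.2901/(2π·0.0749) = 0.6165 m·K/W
  R'_ceramic fibre blanket = ln(0.0819/0.0679)/(2πk) = 0.1875/(2π·0.0801) = 0.3725 m·K/W
ΣR = 6.858×10^-4 + 3.076 + 0.6165 + 0.3725 = 4.066 m·K/W
Q' = ΔT/ΣR = (458 K − 293.7 K)/4.066 = 40.4 W/m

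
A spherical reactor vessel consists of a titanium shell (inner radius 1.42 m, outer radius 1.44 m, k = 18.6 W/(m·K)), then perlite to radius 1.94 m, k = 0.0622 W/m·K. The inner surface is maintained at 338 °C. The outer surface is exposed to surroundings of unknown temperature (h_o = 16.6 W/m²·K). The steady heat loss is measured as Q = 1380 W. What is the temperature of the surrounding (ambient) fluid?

T_out = 20.2 °C

Sum the resistances:
  R_titanium = (1/1.42 − 1/1.44)/(4πk) = 0.009781/(4π·18.6) = 4.185×10^-5 K/W
  R_perlite = (1/1.44 − 1/1.94)/(4πk) = 0.1790/(4π·0.0622) = 0.2290 K/W
  R_conv,out = 1/(4πr²h) = 1/(4π·1.94²·16.6) = 0.001274 K/W
ΣR = 0.2303 K/W
ΔT = Q·ΣR = 1380 × 0.2303 = 317.8 K
Heat flows outward, so T_out = T_in − ΔT = 338 − 317.8 = 20.2 °C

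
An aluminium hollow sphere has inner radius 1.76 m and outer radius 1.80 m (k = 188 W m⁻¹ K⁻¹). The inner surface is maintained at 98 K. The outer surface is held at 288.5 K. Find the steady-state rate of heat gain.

Q = 4πk·ΔT/(1/r₁ − 1/r₂) = 4π × 188 × 190.5 / (1/1.76 − 1/1.80) = 3.56×10^7 W

Q = 3.56×10^7 W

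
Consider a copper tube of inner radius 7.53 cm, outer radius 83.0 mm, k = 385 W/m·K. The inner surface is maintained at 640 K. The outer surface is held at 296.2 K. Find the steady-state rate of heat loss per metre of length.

Q' = 8.54×10^6 W/m

Q' = 2πk·ΔT/ln(r₂/r₁) = 2π × 385 × 343.8 / ln(0.0830/0.0753) = 8.54×10^6 W/m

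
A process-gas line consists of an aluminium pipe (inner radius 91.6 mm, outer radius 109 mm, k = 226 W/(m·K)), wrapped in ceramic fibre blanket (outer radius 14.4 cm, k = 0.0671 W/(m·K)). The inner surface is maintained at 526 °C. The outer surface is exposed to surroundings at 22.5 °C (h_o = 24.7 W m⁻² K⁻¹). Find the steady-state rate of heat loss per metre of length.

Treat each layer as a resistance in series:
  R'_aluminium = ln(0.109/0.0916)/(2πk) = 0.1739/(2π·226) = 1.225×10^-4 m·K/W
  R'_ceramic fibre blanket = ln(0.144/0.109)/(2πk) = 0.2785/(2π·0.0671) = 0.6605 m·K/W
  R'_conv,out = 1/(2πr h) = 1/(2π·0.144·24.7) = 0.04475 m·K/W
ΣR = 1.225×10^-4 + 0.6605 + 0.04475 = 0.7054 m·K/W
Q' = ΔT/ΣR = (526 °C − 22.5 °C)/0.7054 = 714 W/m

Q' = 714 W/m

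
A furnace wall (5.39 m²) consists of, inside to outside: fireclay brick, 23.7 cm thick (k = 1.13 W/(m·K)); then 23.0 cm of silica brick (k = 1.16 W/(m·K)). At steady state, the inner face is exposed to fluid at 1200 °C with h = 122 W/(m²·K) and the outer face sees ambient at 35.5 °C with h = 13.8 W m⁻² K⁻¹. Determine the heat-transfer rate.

Resistance network (inner→outer):
  R_conv,in = 1/(hA) = 1/(122·5.39) = 0.001521 K/W
  R_fireclay brick = L/(kA) = 0.237/(1.13·5.39) = 0.03891 K/W
  R_silica brick = L/(kA) = 0.230/(1.16·5.39) = 0.03679 K/W
  R_conv,out = 1/(hA) = 1/(13.8·5.39) = 0.01344 K/W
ΣR = 0.001521 + 0.03891 + 0.03679 + 0.01344 = 0.09066 K/W
Q = ΔT/ΣR = (1200 °C − 35.5 °C)/0.09066 = 12800 W

Q = 12800 W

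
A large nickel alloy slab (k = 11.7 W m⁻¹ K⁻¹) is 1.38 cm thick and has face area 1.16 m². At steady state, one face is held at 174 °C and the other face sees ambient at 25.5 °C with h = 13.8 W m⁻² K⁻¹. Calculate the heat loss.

Series thermal resistances, inner to outer:
  R_nickel alloy = L/(kA) = 0.0138/(11.7·1.16) = 0.001017 K/W
  R_conv,out = 1/(hA) = 1/(13.8·1.16) = 0.06247 K/W
ΣR = 0.001017 + 0.06247 = 0.06349 K/W
Q = ΔT/ΣR = (174 °C − 25.5 °C)/0.06349 = 2340 W

Q = 2.34 kW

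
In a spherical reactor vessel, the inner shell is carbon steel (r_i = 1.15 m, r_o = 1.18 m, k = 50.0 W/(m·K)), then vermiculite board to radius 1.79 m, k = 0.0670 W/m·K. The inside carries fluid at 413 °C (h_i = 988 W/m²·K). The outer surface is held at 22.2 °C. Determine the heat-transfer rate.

Q = 1140 W

Treat each layer as a resistance in series:
  R_conv,in = 1/(4πr²h) = 1/(4π·1.15²·988) = 6.090×10^-5 K/W
  R_carbon steel = (1/1.15 − 1/1.18)/(4πk) = 0.02211/(4π·50.0) = 3.519×10^-5 K/W
  R_vermiculite board = (1/1.18 − 1/1.79)/(4πk) = 0.2888/(4π·0.0670) = 0.3430 K/W
ΣR = 6.090×10^-5 + 3.519×10^-5 + 0.3430 = 0.3431 K/W
Q = ΔT/ΣR = (413 °C − 22.2 °C)/0.3431 = 1140 W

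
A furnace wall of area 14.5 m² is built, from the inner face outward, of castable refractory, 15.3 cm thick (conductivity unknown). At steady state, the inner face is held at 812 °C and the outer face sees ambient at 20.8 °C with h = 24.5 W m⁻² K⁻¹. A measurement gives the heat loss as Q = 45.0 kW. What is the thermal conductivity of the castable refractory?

k = 0.715 W/m·K

ΣR = ΔT/Q = |812 − 20.8|/45000 = 0.01758 K/W
Known resistances:
  R_conv,out = 1/(hA) = 1/(24.5·14.5) = 0.002815 K/W
R_castable refractory = ΣR − ΣR_known = 0.01758 − 0.002815 = 0.01476 K/W
L/(kA) = 0.01476 ⇒ k = 0.153/(0.01476·14.5) = 0.715 W/m·K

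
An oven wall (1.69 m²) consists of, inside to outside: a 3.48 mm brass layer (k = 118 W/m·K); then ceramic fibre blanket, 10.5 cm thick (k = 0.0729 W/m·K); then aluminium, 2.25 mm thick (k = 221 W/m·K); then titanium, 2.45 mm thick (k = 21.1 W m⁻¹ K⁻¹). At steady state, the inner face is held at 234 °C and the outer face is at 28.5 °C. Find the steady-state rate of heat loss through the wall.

Q = 241 W

Series thermal resistances, inner to outer:
  R_brass = L/(kA) = 0.00348/(118·1.69) = 1.745×10^-5 K/W
  R_ceramic fibre blanket = L/(kA) = 0.105/(0.0729·1.69) = 0.8523 K/W
  R_aluminium = L/(kA) = 0.00225/(221·1.69) = 6.024×10^-6 K/W
  R_titanium = L/(kA) = 0.00245/(21.1·1.69) = 6.871×10^-5 K/W
ΣR = 1.745×10^-5 + 0.8523 + 6.024×10^-6 + 6.871×10^-5 = 0.8524 K/W
Q = ΔT/ΣR = (234 °C − 28.5 °C)/0.8524 = 241 W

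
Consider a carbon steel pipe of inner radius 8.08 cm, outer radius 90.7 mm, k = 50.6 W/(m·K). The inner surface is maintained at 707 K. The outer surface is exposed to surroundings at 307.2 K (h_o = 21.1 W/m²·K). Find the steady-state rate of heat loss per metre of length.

Resistance network (inner→outer):
  R'_carbon steel = ln(0.0907/0.0808)/(2πk) = 0.1156/(2π·50.6) = 3.635×10^-4 m·K/W
  R'_conv,out = 1/(2πr h) = 1/(2π·0.0907·21.1) = 0.08316 m·K/W
ΣR = 3.635×10^-4 + 0.08316 = 0.08352 m·K/W
Q' = ΔT/ΣR = (707 K − 307.2 K)/0.08352 = 4790 W/m

Q' = 4790 W/m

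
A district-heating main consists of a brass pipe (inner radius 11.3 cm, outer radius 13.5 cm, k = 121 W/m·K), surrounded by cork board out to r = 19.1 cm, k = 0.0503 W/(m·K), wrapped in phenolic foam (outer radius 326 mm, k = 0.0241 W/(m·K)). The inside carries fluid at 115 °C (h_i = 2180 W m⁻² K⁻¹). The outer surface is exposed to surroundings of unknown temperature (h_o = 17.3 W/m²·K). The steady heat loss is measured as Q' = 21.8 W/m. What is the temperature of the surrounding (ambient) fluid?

T_out = 13.5 °C

Series resistances:
  R'_conv,in = 1/(2πr h) = 1/(2π·0.113·2180) = 6.461×10^-4 m·K/W
  R'_brass = ln(0.135/0.113)/(2πk) = 0.1779/(2π·121) = 2.340×10^-4 m·K/W
  R'_cork board = ln(0.191/0.135)/(2πk) = 0.3470/(2π·0.0503) = 1.098 m·K/W
  R'_phenolic foam = ln(0.326/0.191)/(2πk) = 0.5346/(2π·0.0241) = 3.531 m·K/W
  R'_conv,out = 1/(2πr h) = 1/(2π·0.326·17.3) = 0.02822 m·K/W
ΣR = 4.658 m·K/W
ΔT = Q'·ΣR = 21.8 × 4.658 = 101.5 K
Heat flows outward, so T_out = T_in − ΔT = 115 − 101.5 = 13.5 °C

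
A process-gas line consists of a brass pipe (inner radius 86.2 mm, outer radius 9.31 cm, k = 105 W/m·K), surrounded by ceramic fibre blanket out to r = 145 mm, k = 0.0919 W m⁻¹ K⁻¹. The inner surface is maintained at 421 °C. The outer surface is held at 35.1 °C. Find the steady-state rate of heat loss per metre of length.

Q' = 503 W/m

Resistance network (inner→outer):
  R'_brass = ln(0.0931/0.0862)/(2πk) = 0.07700/(2π·105) = 1.167×10^-4 m·K/W
  R'_ceramic fibre blanket = ln(0.145/0.0931)/(2πk) = 0.4431/(2π·0.0919) = 0.7673 m·K/W
ΣR = 1.167×10^-4 + 0.7673 = 0.7674 m·K/W
Q' = ΔT/ΣR = (421 °C − 35.1 °C)/0.7674 = 503 W/m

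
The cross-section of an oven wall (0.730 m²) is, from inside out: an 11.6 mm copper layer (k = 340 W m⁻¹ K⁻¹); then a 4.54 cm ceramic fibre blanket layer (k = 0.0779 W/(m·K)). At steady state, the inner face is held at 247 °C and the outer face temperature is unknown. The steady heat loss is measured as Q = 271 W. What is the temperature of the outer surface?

T_out = 30.6 °C

Sum the resistances:
  R_copper = L/(kA) = 0.0116/(340·0.730) = 4.674×10^-5 K/W
  R_ceramic fibre blanket = L/(kA) = 0.0454/(0.0779·0.730) = 0.7984 K/W
ΣR = 0.7984 K/W
ΔT = Q·ΣR = 271 × 0.7984 = 216.4 K
Heat flows outward, so T_out = T_in − ΔT = 247 − 216.4 = 30.6 °C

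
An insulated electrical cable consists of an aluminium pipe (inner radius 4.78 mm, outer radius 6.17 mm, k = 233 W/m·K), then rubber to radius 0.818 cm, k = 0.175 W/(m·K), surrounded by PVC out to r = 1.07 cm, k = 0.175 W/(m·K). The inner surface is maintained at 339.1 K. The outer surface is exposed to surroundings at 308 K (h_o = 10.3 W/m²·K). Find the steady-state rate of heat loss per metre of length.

Q' = 16.0 W/m

Series thermal resistances, inner to outer:
  R'_aluminium = ln(0.00617/0.00478)/(2πk) = 0.2553/(2π·233) = 1.744×10^-4 m·K/W
  R'_rubber = ln(0.00818/0.00617)/(2πk) = 0.2820/(2π·0.175) = 0.2565 m·K/W
  R'_PVC = ln(0.0107/0.00818)/(2πk) = 0.2686/(2π·0.175) = 0.2442 m·K/W
  R'_conv,out = 1/(2πr h) = 1/(2π·0.0107·10.3) = 1.444 m·K/W
ΣR = 1.744×10^-4 + 0.2565 + 0.2442 + 1.444 = 1.945 m·K/W
Q' = ΔT/ΣR = (339.1 K − 308 K)/1.945 = 16.0 W/m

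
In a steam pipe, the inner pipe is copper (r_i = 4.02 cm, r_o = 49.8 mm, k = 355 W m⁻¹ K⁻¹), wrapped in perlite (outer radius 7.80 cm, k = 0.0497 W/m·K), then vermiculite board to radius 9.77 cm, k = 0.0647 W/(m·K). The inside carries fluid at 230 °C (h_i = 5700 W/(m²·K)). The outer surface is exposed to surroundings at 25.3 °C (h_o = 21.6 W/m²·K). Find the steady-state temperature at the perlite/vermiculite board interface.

Treat each layer as a resistance in series:
  R'_conv,in = 1/(2πr h) = 1/(2π·0.0402·5700) = 6.946×10^-4 m·K/W
  R'_copper = ln(0.0498/0.0402)/(2πk) = 0.2141/(2π·355) = 9.601×10^-5 m·K/W
  R'_perlite = ln(0.0780/0.0498)/(2πk) = 0.4487/(2π·0.0497) = 1.437 m·K/W
  R'_vermiculite board = ln(0.0977/0.0780)/(2πk) = 0.2252/(2π·0.0647) = 0.5539 m·K/W
  R'_conv,out = 1/(2πr h) = 1/(2π·0.0977·21.6) = 0.07542 m·K/W
ΣR = 6.946×10^-4 + 9.601×10^-5 + 1.437 + 0.5539 + 0.07542 = 2.067 m·K/W
Q' = ΔT/ΣR = (230 °C − 25.3 °C)/2.067 = 99.03 W/m
From the inner boundary to the perlite/vermiculite board interface, ΣR_partial = 1.438 m·K/W.
T_interface = T_in − Q'·ΣR_partial = 230 °C − (99.03)(1.438) = 87.6 °C

T = 87.6 °C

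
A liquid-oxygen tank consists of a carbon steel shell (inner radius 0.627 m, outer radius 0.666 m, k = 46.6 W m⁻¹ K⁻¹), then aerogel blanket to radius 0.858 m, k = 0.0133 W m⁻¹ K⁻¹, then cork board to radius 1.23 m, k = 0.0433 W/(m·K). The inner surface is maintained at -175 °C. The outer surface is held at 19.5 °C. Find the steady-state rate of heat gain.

Q = 73.2 W

Treat each layer as a resistance in series:
  R_carbon steel = (1/0.627 − 1/0.666)/(4πk) = 0.09339/(4π·46.6) = 1.595×10^-4 K/W
  R_aerogel blanket = (1/0.666 − 1/0.858)/(4πk) = 0.3360/(4π·0.0133) = 2.010 K/W
  R_cork board = (1/0.858 − 1/1.23)/(4πk) = 0.3525/(4π·0.0433) = 0.6478 K/W
ΣR = 1.595×10^-4 + 2.010 + 0.6478 = 2.658 K/W
Q = ΔT/ΣR = (-175 °C − 19.5 °C)/2.658 = -73.2 W
(Negative Q ⇒ heat flows inward; heat gain = 73.2 W.)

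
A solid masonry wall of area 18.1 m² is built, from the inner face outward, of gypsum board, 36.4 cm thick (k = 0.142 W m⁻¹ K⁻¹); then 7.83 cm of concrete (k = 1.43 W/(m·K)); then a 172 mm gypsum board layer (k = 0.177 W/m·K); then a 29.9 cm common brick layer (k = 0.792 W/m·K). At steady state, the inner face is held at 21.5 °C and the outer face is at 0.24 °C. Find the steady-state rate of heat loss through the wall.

Q = 97.0 W

Resistance network (inner→outer):
  R_gypsum board = L/(kA) = 0.364/(0.142·18.1) = 0.1416 K/W
  R_concrete = L/(kA) = 0.0783/(1.43·18.1) = 0.003025 K/W
  R_gypsum board = L/(kA) = 0.172/(0.177·18.1) = 0.05369 K/W
  R_common brick = L/(kA) = 0.299/(0.792·18.1) = 0.02086 K/W
ΣR = 0.1416 + 0.003025 + 0.05369 + 0.02086 = 0.2192 K/W
Q = ΔT/ΣR = (21.5 °C − 0.24 °C)/0.2192 = 97.0 W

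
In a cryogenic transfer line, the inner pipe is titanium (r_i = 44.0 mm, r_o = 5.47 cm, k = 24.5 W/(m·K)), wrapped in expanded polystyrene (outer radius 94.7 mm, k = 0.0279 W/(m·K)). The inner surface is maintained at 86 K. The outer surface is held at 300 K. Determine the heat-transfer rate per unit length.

Resistance network (inner→outer):
  R'_titanium = ln(0.0547/0.0440)/(2πk) = 0.2177/(2π·24.5) = 0.001414 m·K/W
  R'_expanded polystyrene = ln(0.0947/0.0547)/(2πk) = 0.5489/(2π·0.0279) = 3.131 m·K/W
ΣR = 0.001414 + 3.131 = 3.132 m·K/W
Q' = ΔT/ΣR = (86 K − 300 K)/3.132 = -68.3 W/m
(Negative Q' ⇒ heat flows inward; heat gain = 68.3 W/m.)

Q' = 68.3 W/m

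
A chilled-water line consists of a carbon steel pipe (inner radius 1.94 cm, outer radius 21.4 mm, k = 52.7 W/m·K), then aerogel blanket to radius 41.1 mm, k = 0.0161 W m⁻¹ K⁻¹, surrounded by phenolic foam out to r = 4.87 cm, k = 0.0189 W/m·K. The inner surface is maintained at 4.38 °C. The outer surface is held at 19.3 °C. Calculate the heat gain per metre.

Treat each layer as a resistance in series:
  R'_carbon steel = ln(0.0214/0.0194)/(2πk) = 0.09812/(2π·52.7) = 2.963×10^-4 m·K/W
  R'_aerogel blanket = ln(0.0411/0.0214)/(2πk) = 0.6526/(2π·0.0161) = 6.451 m·K/W
  R'_phenolic foam = ln(0.0487/0.0411)/(2πk) = 0.1697/(2π·0.0189) = 1.429 m·K/W
ΣR = 2.963×10^-4 + 6.451 + 1.429 = 7.880 m·K/W
Q' = ΔT/ΣR = (4.38 °C − 19.3 °C)/7.880 = -1.89 W/m
(Negative Q' ⇒ heat flows inward; heat gain = 1.89 W/m.)

Q' = 1.89 W/m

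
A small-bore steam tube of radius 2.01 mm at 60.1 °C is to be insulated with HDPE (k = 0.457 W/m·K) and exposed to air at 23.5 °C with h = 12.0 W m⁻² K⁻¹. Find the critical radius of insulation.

For a cylinder, r_cr = k_ins/h = 0.457/12.0 = 0.0381 m = 3.81 cm

r_cr = 3.81 cm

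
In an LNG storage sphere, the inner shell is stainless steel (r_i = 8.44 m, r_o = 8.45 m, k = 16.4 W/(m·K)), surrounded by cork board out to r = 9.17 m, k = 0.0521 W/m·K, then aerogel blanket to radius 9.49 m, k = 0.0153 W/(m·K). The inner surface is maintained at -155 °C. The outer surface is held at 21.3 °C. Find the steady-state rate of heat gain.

Series thermal resistances, inner to outer:
  R_stainless steel = (1/8.44 − 1/8.45)/(4πk) = 1.402×10^-4/(4π·16.4) = 6.804×10^-7 K/W
  R_cork board = (1/8.45 − 1/9.17)/(4πk) = 0.009292/(4π·0.0521) = 0.01419 K/W
  R_aerogel blanket = (1/9.17 − 1/9.49)/(4πk) = 0.003677/(4π·0.0153) = 0.01913 K/W
ΣR = 6.804×10^-7 + 0.01419 + 0.01913 = 0.03332 K/W
Q = ΔT/ΣR = (-155 °C − 21.3 °C)/0.03332 = -5290 W
(Negative Q ⇒ heat flows inward; heat gain = 5290 W.)

Q = 5.29 kW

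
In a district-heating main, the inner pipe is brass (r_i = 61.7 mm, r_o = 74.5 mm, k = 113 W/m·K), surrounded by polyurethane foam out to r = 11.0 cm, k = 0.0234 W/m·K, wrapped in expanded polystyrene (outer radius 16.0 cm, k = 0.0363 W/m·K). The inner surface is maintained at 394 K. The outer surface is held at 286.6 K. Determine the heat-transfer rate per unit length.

Q' = 25.0 W/m

Treat each layer as a resistance in series:
  R'_brass = ln(0.0745/0.0617)/(2πk) = 0.1885/(2π·113) = 2.655×10^-4 m·K/W
  R'_polyurethane foam = ln(0.110/0.0745)/(2πk) = 0.3897/(2π·0.0234) = 2.650 m·K/W
  R'_expanded polystyrene = ln(0.160/0.110)/(2πk) = 0.3747/(2π·0.0363) = 1.643 m·K/W
ΣR = 2.655×10^-4 + 2.650 + 1.643 = 4.293 m·K/W
Q' = ΔT/ΣR = (394 K − 286.6 K)/4.293 = 25.0 W/m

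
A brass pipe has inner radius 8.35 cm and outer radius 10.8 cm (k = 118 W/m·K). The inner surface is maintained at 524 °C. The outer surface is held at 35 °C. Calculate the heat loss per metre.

Q' = 2πk·ΔT/ln(r₂/r₁) = 2π × 118 × 489 / ln(0.108/0.0835) = 1.41×10^6 W/m

Q' = 1410 kW/m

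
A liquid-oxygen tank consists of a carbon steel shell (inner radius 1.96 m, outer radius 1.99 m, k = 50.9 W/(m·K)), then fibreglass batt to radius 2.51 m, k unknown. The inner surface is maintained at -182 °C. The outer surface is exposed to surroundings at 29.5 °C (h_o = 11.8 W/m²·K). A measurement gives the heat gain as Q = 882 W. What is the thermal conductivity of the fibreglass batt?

ΣR = ΔT/Q = |-182 − 29.5|/882 = 0.2398 K/W
Known resistances:
  R_carbon steel = (1/1.96 − 1/1.99)/(4πk) = 0.007692/(4π·50.9) = 1.202×10^-5 K/W
  R_conv,out = 1/(4πr²h) = 1/(4π·2.51²·11.8) = 0.001070 K/W
R_fibreglass batt = ΣR − ΣR_known = 0.2398 − 0.001082 = 0.2387 K/W
(1/r₁−1/r₂)/(4πk) = 0.2387 ⇒ k = 0.1041/(4π·0.2387) = 0.0347 W/m·K

k = 0.0347 W/m·K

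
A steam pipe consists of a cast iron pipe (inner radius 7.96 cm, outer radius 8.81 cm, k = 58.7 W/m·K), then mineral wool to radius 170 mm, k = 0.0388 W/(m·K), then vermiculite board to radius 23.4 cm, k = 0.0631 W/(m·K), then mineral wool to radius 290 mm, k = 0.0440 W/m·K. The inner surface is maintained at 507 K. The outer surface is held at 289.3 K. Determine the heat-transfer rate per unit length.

Q' = 50.9 W/m

Resistance network (inner→outer):
  R'_cast iron = ln(0.0881/0.0796)/(2πk) = 0.1015/(2π·58.7) = 2.751×10^-4 m·K/W
  R'_mineral wool = ln(0.170/0.0881)/(2πk) = 0.6573/(2π·0.0388) = 2.696 m·K/W
  R'_vermiculite board = ln(0.234/0.170)/(2πk) = 0.3195/(2π·0.0631) = 0.8059 m·K/W
  R'_mineral wool = ln(0.290/0.234)/(2πk) = 0.2146/(2π·0.0440) = 0.7761 m·K/W
ΣR = 2.751×10^-4 + 2.696 + 0.8059 + 0.7761 = 4.278 m·K/W
Q' = ΔT/ΣR = (507 K − 289.3 K)/4.278 = 50.9 W/m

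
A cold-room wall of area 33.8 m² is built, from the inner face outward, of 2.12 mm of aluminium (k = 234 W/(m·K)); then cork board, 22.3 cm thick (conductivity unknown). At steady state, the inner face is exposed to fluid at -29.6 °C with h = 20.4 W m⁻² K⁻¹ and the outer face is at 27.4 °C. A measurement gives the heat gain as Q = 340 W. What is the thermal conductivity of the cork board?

k = 0.0397 W/m·K

ΣR = ΔT/Q = |-29.6 − 27.4|/340 = 0.1676 K/W
Known resistances:
  R_conv,in = 1/(hA) = 1/(20.4·33.8) = 0.001450 K/W
  R_aluminium = L/(kA) = 0.00212/(234·33.8) = 2.680×10^-7 K/W
R_cork board = ΣR − ΣR_known = 0.1676 − 0.001450 = 0.1661 K/W
L/(kA) = 0.1661 ⇒ k = 0.223/(0.1661·33.8) = 0.0397 W/m·K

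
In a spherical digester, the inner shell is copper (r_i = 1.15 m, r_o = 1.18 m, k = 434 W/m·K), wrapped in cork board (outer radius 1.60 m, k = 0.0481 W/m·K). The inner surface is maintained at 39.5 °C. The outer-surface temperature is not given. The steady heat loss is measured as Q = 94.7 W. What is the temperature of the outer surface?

Sum the resistances:
  R_copper = (1/1.15 − 1/1.18)/(4πk) = 0.02211/(4π·434) = 4.054×10^-6 K/W
  R_cork board = (1/1.18 − 1/1.60)/(4πk) = 0.2225/(4π·0.0481) = 0.3680 K/W
ΣR = 0.3680 K/W
ΔT = Q·ΣR = 94.7 × 0.3680 = 34.85 K
Heat flows outward, so T_out = T_in − ΔT = 39.5 − 34.85 = 4.65 °C

T_out = 4.65 °C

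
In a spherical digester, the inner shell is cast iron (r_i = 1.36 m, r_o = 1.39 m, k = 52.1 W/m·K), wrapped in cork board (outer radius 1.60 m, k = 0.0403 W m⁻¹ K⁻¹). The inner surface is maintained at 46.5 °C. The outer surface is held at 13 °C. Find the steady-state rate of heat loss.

Resistance network (inner→outer):
  R_cast iron = (1/1.36 − 1/1.39)/(4πk) = 0.01587/(4π·52.1) = 2.424×10^-5 K/W
  R_cork board = (1/1.39 − 1/1.60)/(4πk) = 0.09442/(4π·0.0403) = 0.1865 K/W
ΣR = 2.424×10^-5 + 0.1865 = 0.1865 K/W
Q = ΔT/ΣR = (46.5 °C − 13 °C)/0.1865 = 180 W

Q = 180 W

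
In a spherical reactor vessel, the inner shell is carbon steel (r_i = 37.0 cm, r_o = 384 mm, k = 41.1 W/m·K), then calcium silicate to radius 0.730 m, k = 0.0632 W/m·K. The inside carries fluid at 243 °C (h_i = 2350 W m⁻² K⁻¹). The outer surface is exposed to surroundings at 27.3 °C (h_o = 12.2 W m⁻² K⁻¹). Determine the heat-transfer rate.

Q = 138 W

Series thermal resistances, inner to outer:
  R_conv,in = 1/(4πr²h) = 1/(4π·0.370²·2350) = 2.474×10^-4 K/W
  R_carbon steel = (1/0.370 − 1/0.384)/(4πk) = 0.09854/(4π·41.1) = 1.908×10^-4 K/W
  R_calcium silicate = (1/0.384 − 1/0.730)/(4πk) = 1.234/(4π·0.0632) = 1.554 K/W
  R_conv,out = 1/(4πr²h) = 1/(4π·0.730²·12.2) = 0.01224 K/W
ΣR = 2.474×10^-4 + 1.908×10^-4 + 1.554 + 0.01224 = 1.567 K/W
Q = ΔT/ΣR = (243 °C − 27.3 °C)/1.567 = 138 W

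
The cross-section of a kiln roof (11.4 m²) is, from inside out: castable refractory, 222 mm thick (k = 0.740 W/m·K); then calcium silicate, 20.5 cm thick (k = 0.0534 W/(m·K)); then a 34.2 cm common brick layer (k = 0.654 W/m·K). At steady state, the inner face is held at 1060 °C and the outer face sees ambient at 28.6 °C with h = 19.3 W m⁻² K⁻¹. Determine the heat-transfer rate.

Q = 2490 W

Resistance network (inner→outer):
  R_castable refractory = L/(kA) = 0.222/(0.740·11.4) = 0.02632 K/W
  R_calcium silicate = L/(kA) = 0.205/(0.0534·11.4) = 0.3368 K/W
  R_common brick = L/(kA) = 0.342/(0.654·11.4) = 0.04587 K/W
  R_conv,out = 1/(hA) = 1/(19.3·11.4) = 0.004545 K/W
ΣR = 0.02632 + 0.3368 + 0.04587 + 0.004545 = 0.4135 K/W
Q = ΔT/ΣR = (1060 °C − 28.6 °C)/0.4135 = 2490 W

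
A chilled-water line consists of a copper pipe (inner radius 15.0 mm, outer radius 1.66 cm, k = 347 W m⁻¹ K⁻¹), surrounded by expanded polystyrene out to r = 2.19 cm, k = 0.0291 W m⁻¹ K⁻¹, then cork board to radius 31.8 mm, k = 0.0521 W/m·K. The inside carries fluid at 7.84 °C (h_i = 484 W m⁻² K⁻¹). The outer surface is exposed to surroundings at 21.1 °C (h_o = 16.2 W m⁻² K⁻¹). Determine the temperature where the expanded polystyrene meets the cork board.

T = 14.7 °C

Resistance network (inner→outer):
  R'_conv,in = 1/(2πr h) = 1/(2π·0.0150·484) = 0.02192 m·K/W
  R'_copper = ln(0.0166/0.0150)/(2πk) = 0.1014/(2π·347) = 4.649×10^-5 m·K/W
  R'_expanded polystyrene = ln(0.0219/0.0166)/(2πk) = 0.2771/(2π·0.0291) = 1.515 m·K/W
  R'_cork board = ln(0.0318/0.0219)/(2πk) = 0.3730/(2π·0.0521) = 1.139 m·K/W
  R'_conv,out = 1/(2πr h) = 1/(2π·0.0318·16.2) = 0.3089 m·K/W
ΣR = 0.02192 + 4.649×10^-5 + 1.515 + 1.139 + 0.3089 = 2.985 m·K/W
Q' = ΔT/ΣR = (7.84 °C − 21.1 °C)/2.985 = -4.442 W/m
From the inner boundary to the expanded polystyrene/cork board interface, ΣR_partial = 1.537 m·K/W.
T_interface = T_in − Q'·ΣR_partial = 7.84 °C − (-4.442)(1.537) = 14.7 °C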